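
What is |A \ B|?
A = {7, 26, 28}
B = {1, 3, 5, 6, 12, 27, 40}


Set A = {7, 26, 28}
Set B = {1, 3, 5, 6, 12, 27, 40}
A \ B = {7, 26, 28}
|A \ B| = 3

3


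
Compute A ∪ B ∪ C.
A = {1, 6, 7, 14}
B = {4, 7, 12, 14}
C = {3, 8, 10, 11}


Set A = {1, 6, 7, 14}
Set B = {4, 7, 12, 14}
Set C = {3, 8, 10, 11}
First, A ∪ B = {1, 4, 6, 7, 12, 14}
Then, (A ∪ B) ∪ C = {1, 3, 4, 6, 7, 8, 10, 11, 12, 14}

{1, 3, 4, 6, 7, 8, 10, 11, 12, 14}


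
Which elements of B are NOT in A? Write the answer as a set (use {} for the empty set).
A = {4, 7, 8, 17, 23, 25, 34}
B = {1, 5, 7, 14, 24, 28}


Set A = {4, 7, 8, 17, 23, 25, 34}
Set B = {1, 5, 7, 14, 24, 28}
Check each element of B against A:
1 ∉ A (include), 5 ∉ A (include), 7 ∈ A, 14 ∉ A (include), 24 ∉ A (include), 28 ∉ A (include)
Elements of B not in A: {1, 5, 14, 24, 28}

{1, 5, 14, 24, 28}


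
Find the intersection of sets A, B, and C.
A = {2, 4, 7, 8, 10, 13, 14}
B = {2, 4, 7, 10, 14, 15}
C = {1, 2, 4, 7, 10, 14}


Set A = {2, 4, 7, 8, 10, 13, 14}
Set B = {2, 4, 7, 10, 14, 15}
Set C = {1, 2, 4, 7, 10, 14}
First, A ∩ B = {2, 4, 7, 10, 14}
Then, (A ∩ B) ∩ C = {2, 4, 7, 10, 14}

{2, 4, 7, 10, 14}


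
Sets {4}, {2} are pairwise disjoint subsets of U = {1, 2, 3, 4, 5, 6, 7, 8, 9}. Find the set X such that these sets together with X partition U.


U = {1, 2, 3, 4, 5, 6, 7, 8, 9}
Shown blocks: {4}, {2}
A partition's blocks are pairwise disjoint and cover U, so the missing block = U \ (union of shown blocks).
Union of shown blocks: {2, 4}
Missing block = U \ (union) = {1, 3, 5, 6, 7, 8, 9}

{1, 3, 5, 6, 7, 8, 9}


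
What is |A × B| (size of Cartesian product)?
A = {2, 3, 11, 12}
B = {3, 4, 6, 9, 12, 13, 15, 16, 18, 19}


Set A = {2, 3, 11, 12} has 4 elements.
Set B = {3, 4, 6, 9, 12, 13, 15, 16, 18, 19} has 10 elements.
|A × B| = |A| × |B| = 4 × 10 = 40

40


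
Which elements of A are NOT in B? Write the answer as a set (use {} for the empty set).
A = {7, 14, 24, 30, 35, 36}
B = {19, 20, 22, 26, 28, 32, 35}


Set A = {7, 14, 24, 30, 35, 36}
Set B = {19, 20, 22, 26, 28, 32, 35}
Check each element of A against B:
7 ∉ B (include), 14 ∉ B (include), 24 ∉ B (include), 30 ∉ B (include), 35 ∈ B, 36 ∉ B (include)
Elements of A not in B: {7, 14, 24, 30, 36}

{7, 14, 24, 30, 36}


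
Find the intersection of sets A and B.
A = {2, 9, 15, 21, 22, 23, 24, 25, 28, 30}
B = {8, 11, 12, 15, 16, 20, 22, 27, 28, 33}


Set A = {2, 9, 15, 21, 22, 23, 24, 25, 28, 30}
Set B = {8, 11, 12, 15, 16, 20, 22, 27, 28, 33}
A ∩ B includes only elements in both sets.
Check each element of A against B:
2 ✗, 9 ✗, 15 ✓, 21 ✗, 22 ✓, 23 ✗, 24 ✗, 25 ✗, 28 ✓, 30 ✗
A ∩ B = {15, 22, 28}

{15, 22, 28}


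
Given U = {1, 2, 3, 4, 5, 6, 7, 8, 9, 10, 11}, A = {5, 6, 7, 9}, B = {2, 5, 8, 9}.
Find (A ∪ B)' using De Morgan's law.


U = {1, 2, 3, 4, 5, 6, 7, 8, 9, 10, 11}
A = {5, 6, 7, 9}, B = {2, 5, 8, 9}
A ∪ B = {2, 5, 6, 7, 8, 9}
(A ∪ B)' = U \ (A ∪ B) = {1, 3, 4, 10, 11}
Verification via A' ∩ B': A' = {1, 2, 3, 4, 8, 10, 11}, B' = {1, 3, 4, 6, 7, 10, 11}
A' ∩ B' = {1, 3, 4, 10, 11} ✓

{1, 3, 4, 10, 11}


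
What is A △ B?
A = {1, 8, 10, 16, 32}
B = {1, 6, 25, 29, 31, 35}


Set A = {1, 8, 10, 16, 32}
Set B = {1, 6, 25, 29, 31, 35}
A △ B = (A \ B) ∪ (B \ A)
Elements in A but not B: {8, 10, 16, 32}
Elements in B but not A: {6, 25, 29, 31, 35}
A △ B = {6, 8, 10, 16, 25, 29, 31, 32, 35}

{6, 8, 10, 16, 25, 29, 31, 32, 35}


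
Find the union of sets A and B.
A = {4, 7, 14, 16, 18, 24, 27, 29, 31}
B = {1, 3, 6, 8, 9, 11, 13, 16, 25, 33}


Set A = {4, 7, 14, 16, 18, 24, 27, 29, 31}
Set B = {1, 3, 6, 8, 9, 11, 13, 16, 25, 33}
A ∪ B includes all elements in either set.
Elements from A: {4, 7, 14, 16, 18, 24, 27, 29, 31}
Elements from B not already included: {1, 3, 6, 8, 9, 11, 13, 25, 33}
A ∪ B = {1, 3, 4, 6, 7, 8, 9, 11, 13, 14, 16, 18, 24, 25, 27, 29, 31, 33}

{1, 3, 4, 6, 7, 8, 9, 11, 13, 14, 16, 18, 24, 25, 27, 29, 31, 33}


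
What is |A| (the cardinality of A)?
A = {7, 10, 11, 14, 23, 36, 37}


Set A = {7, 10, 11, 14, 23, 36, 37}
Listing elements: 7, 10, 11, 14, 23, 36, 37
Counting: 7 elements
|A| = 7

7


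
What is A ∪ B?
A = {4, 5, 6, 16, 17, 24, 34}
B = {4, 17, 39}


Set A = {4, 5, 6, 16, 17, 24, 34}
Set B = {4, 17, 39}
A ∪ B includes all elements in either set.
Elements from A: {4, 5, 6, 16, 17, 24, 34}
Elements from B not already included: {39}
A ∪ B = {4, 5, 6, 16, 17, 24, 34, 39}

{4, 5, 6, 16, 17, 24, 34, 39}


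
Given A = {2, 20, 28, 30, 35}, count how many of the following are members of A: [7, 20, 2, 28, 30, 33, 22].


Set A = {2, 20, 28, 30, 35}
Candidates: [7, 20, 2, 28, 30, 33, 22]
Check each candidate:
7 ∉ A, 20 ∈ A, 2 ∈ A, 28 ∈ A, 30 ∈ A, 33 ∉ A, 22 ∉ A
Count of candidates in A: 4

4


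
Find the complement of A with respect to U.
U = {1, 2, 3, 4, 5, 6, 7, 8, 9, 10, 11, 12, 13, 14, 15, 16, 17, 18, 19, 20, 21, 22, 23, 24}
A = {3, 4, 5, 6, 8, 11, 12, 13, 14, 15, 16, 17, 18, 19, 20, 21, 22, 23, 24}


Universal set U = {1, 2, 3, 4, 5, 6, 7, 8, 9, 10, 11, 12, 13, 14, 15, 16, 17, 18, 19, 20, 21, 22, 23, 24}
Set A = {3, 4, 5, 6, 8, 11, 12, 13, 14, 15, 16, 17, 18, 19, 20, 21, 22, 23, 24}
A' = U \ A = elements in U but not in A
Checking each element of U:
1 (not in A, include), 2 (not in A, include), 3 (in A, exclude), 4 (in A, exclude), 5 (in A, exclude), 6 (in A, exclude), 7 (not in A, include), 8 (in A, exclude), 9 (not in A, include), 10 (not in A, include), 11 (in A, exclude), 12 (in A, exclude), 13 (in A, exclude), 14 (in A, exclude), 15 (in A, exclude), 16 (in A, exclude), 17 (in A, exclude), 18 (in A, exclude), 19 (in A, exclude), 20 (in A, exclude), 21 (in A, exclude), 22 (in A, exclude), 23 (in A, exclude), 24 (in A, exclude)
A' = {1, 2, 7, 9, 10}

{1, 2, 7, 9, 10}


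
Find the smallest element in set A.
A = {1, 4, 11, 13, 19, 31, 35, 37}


Set A = {1, 4, 11, 13, 19, 31, 35, 37}
Elements in ascending order: 1, 4, 11, 13, 19, 31, 35, 37
The smallest element is 1.

1


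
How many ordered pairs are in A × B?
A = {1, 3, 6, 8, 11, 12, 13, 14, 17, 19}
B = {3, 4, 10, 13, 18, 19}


Set A = {1, 3, 6, 8, 11, 12, 13, 14, 17, 19} has 10 elements.
Set B = {3, 4, 10, 13, 18, 19} has 6 elements.
|A × B| = |A| × |B| = 10 × 6 = 60

60


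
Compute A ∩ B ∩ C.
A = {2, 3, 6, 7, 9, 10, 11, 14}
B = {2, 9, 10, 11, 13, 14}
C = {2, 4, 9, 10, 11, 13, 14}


Set A = {2, 3, 6, 7, 9, 10, 11, 14}
Set B = {2, 9, 10, 11, 13, 14}
Set C = {2, 4, 9, 10, 11, 13, 14}
First, A ∩ B = {2, 9, 10, 11, 14}
Then, (A ∩ B) ∩ C = {2, 9, 10, 11, 14}

{2, 9, 10, 11, 14}


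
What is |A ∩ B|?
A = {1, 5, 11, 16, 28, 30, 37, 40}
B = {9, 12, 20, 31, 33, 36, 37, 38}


Set A = {1, 5, 11, 16, 28, 30, 37, 40}
Set B = {9, 12, 20, 31, 33, 36, 37, 38}
A ∩ B = {37}
|A ∩ B| = 1

1


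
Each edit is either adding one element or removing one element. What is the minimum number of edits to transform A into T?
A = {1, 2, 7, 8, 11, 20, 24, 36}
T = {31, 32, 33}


Set A = {1, 2, 7, 8, 11, 20, 24, 36}
Set T = {31, 32, 33}
Elements to remove from A (in A, not in T): {1, 2, 7, 8, 11, 20, 24, 36} → 8 removals
Elements to add to A (in T, not in A): {31, 32, 33} → 3 additions
Total edits = 8 + 3 = 11

11


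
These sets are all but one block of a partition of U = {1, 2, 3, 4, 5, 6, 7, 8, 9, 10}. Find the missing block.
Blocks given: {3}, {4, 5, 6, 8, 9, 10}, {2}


U = {1, 2, 3, 4, 5, 6, 7, 8, 9, 10}
Shown blocks: {3}, {4, 5, 6, 8, 9, 10}, {2}
A partition's blocks are pairwise disjoint and cover U, so the missing block = U \ (union of shown blocks).
Union of shown blocks: {2, 3, 4, 5, 6, 8, 9, 10}
Missing block = U \ (union) = {1, 7}

{1, 7}


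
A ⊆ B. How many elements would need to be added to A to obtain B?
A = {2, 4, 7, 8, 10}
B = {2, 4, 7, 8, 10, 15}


Set A = {2, 4, 7, 8, 10}, |A| = 5
Set B = {2, 4, 7, 8, 10, 15}, |B| = 6
Since A ⊆ B: B \ A = {15}
|B| - |A| = 6 - 5 = 1

1


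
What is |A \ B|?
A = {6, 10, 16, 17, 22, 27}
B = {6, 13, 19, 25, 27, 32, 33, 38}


Set A = {6, 10, 16, 17, 22, 27}
Set B = {6, 13, 19, 25, 27, 32, 33, 38}
A \ B = {10, 16, 17, 22}
|A \ B| = 4

4


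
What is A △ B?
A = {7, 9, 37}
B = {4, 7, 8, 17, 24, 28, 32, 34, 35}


Set A = {7, 9, 37}
Set B = {4, 7, 8, 17, 24, 28, 32, 34, 35}
A △ B = (A \ B) ∪ (B \ A)
Elements in A but not B: {9, 37}
Elements in B but not A: {4, 8, 17, 24, 28, 32, 34, 35}
A △ B = {4, 8, 9, 17, 24, 28, 32, 34, 35, 37}

{4, 8, 9, 17, 24, 28, 32, 34, 35, 37}


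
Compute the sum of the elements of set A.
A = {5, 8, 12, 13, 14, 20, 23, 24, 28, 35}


Set A = {5, 8, 12, 13, 14, 20, 23, 24, 28, 35}
Sum = 5 + 8 + 12 + 13 + 14 + 20 + 23 + 24 + 28 + 35 = 182

182


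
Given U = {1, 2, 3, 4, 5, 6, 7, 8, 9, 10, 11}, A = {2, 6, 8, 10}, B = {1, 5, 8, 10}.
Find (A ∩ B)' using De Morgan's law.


U = {1, 2, 3, 4, 5, 6, 7, 8, 9, 10, 11}
A = {2, 6, 8, 10}, B = {1, 5, 8, 10}
A ∩ B = {8, 10}
(A ∩ B)' = U \ (A ∩ B) = {1, 2, 3, 4, 5, 6, 7, 9, 11}
Verification via A' ∪ B': A' = {1, 3, 4, 5, 7, 9, 11}, B' = {2, 3, 4, 6, 7, 9, 11}
A' ∪ B' = {1, 2, 3, 4, 5, 6, 7, 9, 11} ✓

{1, 2, 3, 4, 5, 6, 7, 9, 11}


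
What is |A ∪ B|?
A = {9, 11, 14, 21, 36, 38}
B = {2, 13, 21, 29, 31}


Set A = {9, 11, 14, 21, 36, 38}, |A| = 6
Set B = {2, 13, 21, 29, 31}, |B| = 5
A ∩ B = {21}, |A ∩ B| = 1
|A ∪ B| = |A| + |B| - |A ∩ B| = 6 + 5 - 1 = 10

10


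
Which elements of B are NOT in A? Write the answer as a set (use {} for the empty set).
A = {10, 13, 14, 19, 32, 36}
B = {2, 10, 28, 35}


Set A = {10, 13, 14, 19, 32, 36}
Set B = {2, 10, 28, 35}
Check each element of B against A:
2 ∉ A (include), 10 ∈ A, 28 ∉ A (include), 35 ∉ A (include)
Elements of B not in A: {2, 28, 35}

{2, 28, 35}


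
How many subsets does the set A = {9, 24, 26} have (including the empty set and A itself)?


Set A = {9, 24, 26}
|A| = 3
The power set P(A) contains all subsets of A.
|P(A)| = 2^|A| = 2^3 = 8

8


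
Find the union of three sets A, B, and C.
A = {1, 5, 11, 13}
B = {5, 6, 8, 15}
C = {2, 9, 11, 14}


Set A = {1, 5, 11, 13}
Set B = {5, 6, 8, 15}
Set C = {2, 9, 11, 14}
First, A ∪ B = {1, 5, 6, 8, 11, 13, 15}
Then, (A ∪ B) ∪ C = {1, 2, 5, 6, 8, 9, 11, 13, 14, 15}

{1, 2, 5, 6, 8, 9, 11, 13, 14, 15}


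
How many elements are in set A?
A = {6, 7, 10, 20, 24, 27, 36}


Set A = {6, 7, 10, 20, 24, 27, 36}
Listing elements: 6, 7, 10, 20, 24, 27, 36
Counting: 7 elements
|A| = 7

7


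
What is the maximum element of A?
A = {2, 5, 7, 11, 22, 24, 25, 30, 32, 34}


Set A = {2, 5, 7, 11, 22, 24, 25, 30, 32, 34}
Elements in ascending order: 2, 5, 7, 11, 22, 24, 25, 30, 32, 34
The largest element is 34.

34


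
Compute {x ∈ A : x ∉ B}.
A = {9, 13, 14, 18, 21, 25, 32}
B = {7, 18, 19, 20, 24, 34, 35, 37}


Set A = {9, 13, 14, 18, 21, 25, 32}
Set B = {7, 18, 19, 20, 24, 34, 35, 37}
Check each element of A against B:
9 ∉ B (include), 13 ∉ B (include), 14 ∉ B (include), 18 ∈ B, 21 ∉ B (include), 25 ∉ B (include), 32 ∉ B (include)
Elements of A not in B: {9, 13, 14, 21, 25, 32}

{9, 13, 14, 21, 25, 32}


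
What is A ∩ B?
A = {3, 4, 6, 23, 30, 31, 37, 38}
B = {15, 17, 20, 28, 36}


Set A = {3, 4, 6, 23, 30, 31, 37, 38}
Set B = {15, 17, 20, 28, 36}
A ∩ B includes only elements in both sets.
Check each element of A against B:
3 ✗, 4 ✗, 6 ✗, 23 ✗, 30 ✗, 31 ✗, 37 ✗, 38 ✗
A ∩ B = {}

{}


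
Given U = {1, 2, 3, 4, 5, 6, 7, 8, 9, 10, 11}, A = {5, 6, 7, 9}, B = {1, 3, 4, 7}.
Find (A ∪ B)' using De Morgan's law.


U = {1, 2, 3, 4, 5, 6, 7, 8, 9, 10, 11}
A = {5, 6, 7, 9}, B = {1, 3, 4, 7}
A ∪ B = {1, 3, 4, 5, 6, 7, 9}
(A ∪ B)' = U \ (A ∪ B) = {2, 8, 10, 11}
Verification via A' ∩ B': A' = {1, 2, 3, 4, 8, 10, 11}, B' = {2, 5, 6, 8, 9, 10, 11}
A' ∩ B' = {2, 8, 10, 11} ✓

{2, 8, 10, 11}


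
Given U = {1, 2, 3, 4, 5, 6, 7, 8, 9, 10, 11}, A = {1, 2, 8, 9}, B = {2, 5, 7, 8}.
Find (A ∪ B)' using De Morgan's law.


U = {1, 2, 3, 4, 5, 6, 7, 8, 9, 10, 11}
A = {1, 2, 8, 9}, B = {2, 5, 7, 8}
A ∪ B = {1, 2, 5, 7, 8, 9}
(A ∪ B)' = U \ (A ∪ B) = {3, 4, 6, 10, 11}
Verification via A' ∩ B': A' = {3, 4, 5, 6, 7, 10, 11}, B' = {1, 3, 4, 6, 9, 10, 11}
A' ∩ B' = {3, 4, 6, 10, 11} ✓

{3, 4, 6, 10, 11}


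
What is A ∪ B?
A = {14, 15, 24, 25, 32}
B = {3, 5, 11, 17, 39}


Set A = {14, 15, 24, 25, 32}
Set B = {3, 5, 11, 17, 39}
A ∪ B includes all elements in either set.
Elements from A: {14, 15, 24, 25, 32}
Elements from B not already included: {3, 5, 11, 17, 39}
A ∪ B = {3, 5, 11, 14, 15, 17, 24, 25, 32, 39}

{3, 5, 11, 14, 15, 17, 24, 25, 32, 39}


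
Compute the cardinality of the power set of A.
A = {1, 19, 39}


Set A = {1, 19, 39}
|A| = 3
The power set P(A) contains all subsets of A.
|P(A)| = 2^|A| = 2^3 = 8

8


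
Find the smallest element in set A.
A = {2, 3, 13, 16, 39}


Set A = {2, 3, 13, 16, 39}
Elements in ascending order: 2, 3, 13, 16, 39
The smallest element is 2.

2


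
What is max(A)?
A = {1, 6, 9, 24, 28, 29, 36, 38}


Set A = {1, 6, 9, 24, 28, 29, 36, 38}
Elements in ascending order: 1, 6, 9, 24, 28, 29, 36, 38
The largest element is 38.

38


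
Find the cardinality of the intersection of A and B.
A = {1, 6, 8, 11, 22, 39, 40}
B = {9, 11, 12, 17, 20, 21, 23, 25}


Set A = {1, 6, 8, 11, 22, 39, 40}
Set B = {9, 11, 12, 17, 20, 21, 23, 25}
A ∩ B = {11}
|A ∩ B| = 1

1


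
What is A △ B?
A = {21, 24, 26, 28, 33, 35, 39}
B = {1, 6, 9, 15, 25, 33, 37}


Set A = {21, 24, 26, 28, 33, 35, 39}
Set B = {1, 6, 9, 15, 25, 33, 37}
A △ B = (A \ B) ∪ (B \ A)
Elements in A but not B: {21, 24, 26, 28, 35, 39}
Elements in B but not A: {1, 6, 9, 15, 25, 37}
A △ B = {1, 6, 9, 15, 21, 24, 25, 26, 28, 35, 37, 39}

{1, 6, 9, 15, 21, 24, 25, 26, 28, 35, 37, 39}


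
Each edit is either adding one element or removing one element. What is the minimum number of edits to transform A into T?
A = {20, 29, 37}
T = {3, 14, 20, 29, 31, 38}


Set A = {20, 29, 37}
Set T = {3, 14, 20, 29, 31, 38}
Elements to remove from A (in A, not in T): {37} → 1 removals
Elements to add to A (in T, not in A): {3, 14, 31, 38} → 4 additions
Total edits = 1 + 4 = 5

5


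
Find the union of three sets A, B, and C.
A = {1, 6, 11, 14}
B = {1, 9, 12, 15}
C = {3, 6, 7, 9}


Set A = {1, 6, 11, 14}
Set B = {1, 9, 12, 15}
Set C = {3, 6, 7, 9}
First, A ∪ B = {1, 6, 9, 11, 12, 14, 15}
Then, (A ∪ B) ∪ C = {1, 3, 6, 7, 9, 11, 12, 14, 15}

{1, 3, 6, 7, 9, 11, 12, 14, 15}


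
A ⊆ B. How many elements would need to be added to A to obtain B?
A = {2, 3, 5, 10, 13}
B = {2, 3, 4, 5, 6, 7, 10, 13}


Set A = {2, 3, 5, 10, 13}, |A| = 5
Set B = {2, 3, 4, 5, 6, 7, 10, 13}, |B| = 8
Since A ⊆ B: B \ A = {4, 6, 7}
|B| - |A| = 8 - 5 = 3

3


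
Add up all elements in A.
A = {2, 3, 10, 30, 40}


Set A = {2, 3, 10, 30, 40}
Sum = 2 + 3 + 10 + 30 + 40 = 85

85


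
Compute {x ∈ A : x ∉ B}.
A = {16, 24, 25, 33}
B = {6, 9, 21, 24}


Set A = {16, 24, 25, 33}
Set B = {6, 9, 21, 24}
Check each element of A against B:
16 ∉ B (include), 24 ∈ B, 25 ∉ B (include), 33 ∉ B (include)
Elements of A not in B: {16, 25, 33}

{16, 25, 33}


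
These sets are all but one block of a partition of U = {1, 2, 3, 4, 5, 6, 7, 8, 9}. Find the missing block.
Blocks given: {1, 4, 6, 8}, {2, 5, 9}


U = {1, 2, 3, 4, 5, 6, 7, 8, 9}
Shown blocks: {1, 4, 6, 8}, {2, 5, 9}
A partition's blocks are pairwise disjoint and cover U, so the missing block = U \ (union of shown blocks).
Union of shown blocks: {1, 2, 4, 5, 6, 8, 9}
Missing block = U \ (union) = {3, 7}

{3, 7}


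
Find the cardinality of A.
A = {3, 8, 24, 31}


Set A = {3, 8, 24, 31}
Listing elements: 3, 8, 24, 31
Counting: 4 elements
|A| = 4

4


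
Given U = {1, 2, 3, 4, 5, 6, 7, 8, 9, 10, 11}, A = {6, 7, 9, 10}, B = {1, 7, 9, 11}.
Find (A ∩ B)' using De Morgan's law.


U = {1, 2, 3, 4, 5, 6, 7, 8, 9, 10, 11}
A = {6, 7, 9, 10}, B = {1, 7, 9, 11}
A ∩ B = {7, 9}
(A ∩ B)' = U \ (A ∩ B) = {1, 2, 3, 4, 5, 6, 8, 10, 11}
Verification via A' ∪ B': A' = {1, 2, 3, 4, 5, 8, 11}, B' = {2, 3, 4, 5, 6, 8, 10}
A' ∪ B' = {1, 2, 3, 4, 5, 6, 8, 10, 11} ✓

{1, 2, 3, 4, 5, 6, 8, 10, 11}


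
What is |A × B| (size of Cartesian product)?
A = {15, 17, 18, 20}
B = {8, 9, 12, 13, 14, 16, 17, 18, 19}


Set A = {15, 17, 18, 20} has 4 elements.
Set B = {8, 9, 12, 13, 14, 16, 17, 18, 19} has 9 elements.
|A × B| = |A| × |B| = 4 × 9 = 36

36


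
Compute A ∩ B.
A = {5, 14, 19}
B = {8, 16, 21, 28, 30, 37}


Set A = {5, 14, 19}
Set B = {8, 16, 21, 28, 30, 37}
A ∩ B includes only elements in both sets.
Check each element of A against B:
5 ✗, 14 ✗, 19 ✗
A ∩ B = {}

{}


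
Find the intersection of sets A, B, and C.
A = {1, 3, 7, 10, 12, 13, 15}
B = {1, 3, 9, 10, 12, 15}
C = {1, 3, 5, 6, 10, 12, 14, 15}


Set A = {1, 3, 7, 10, 12, 13, 15}
Set B = {1, 3, 9, 10, 12, 15}
Set C = {1, 3, 5, 6, 10, 12, 14, 15}
First, A ∩ B = {1, 3, 10, 12, 15}
Then, (A ∩ B) ∩ C = {1, 3, 10, 12, 15}

{1, 3, 10, 12, 15}


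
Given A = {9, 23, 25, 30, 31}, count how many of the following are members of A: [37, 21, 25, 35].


Set A = {9, 23, 25, 30, 31}
Candidates: [37, 21, 25, 35]
Check each candidate:
37 ∉ A, 21 ∉ A, 25 ∈ A, 35 ∉ A
Count of candidates in A: 1

1


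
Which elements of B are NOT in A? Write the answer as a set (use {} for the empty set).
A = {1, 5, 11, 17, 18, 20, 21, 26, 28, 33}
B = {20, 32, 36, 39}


Set A = {1, 5, 11, 17, 18, 20, 21, 26, 28, 33}
Set B = {20, 32, 36, 39}
Check each element of B against A:
20 ∈ A, 32 ∉ A (include), 36 ∉ A (include), 39 ∉ A (include)
Elements of B not in A: {32, 36, 39}

{32, 36, 39}


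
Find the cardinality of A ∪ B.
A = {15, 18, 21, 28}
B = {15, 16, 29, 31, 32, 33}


Set A = {15, 18, 21, 28}, |A| = 4
Set B = {15, 16, 29, 31, 32, 33}, |B| = 6
A ∩ B = {15}, |A ∩ B| = 1
|A ∪ B| = |A| + |B| - |A ∩ B| = 4 + 6 - 1 = 9

9


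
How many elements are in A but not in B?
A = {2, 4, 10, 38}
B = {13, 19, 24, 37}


Set A = {2, 4, 10, 38}
Set B = {13, 19, 24, 37}
A \ B = {2, 4, 10, 38}
|A \ B| = 4

4


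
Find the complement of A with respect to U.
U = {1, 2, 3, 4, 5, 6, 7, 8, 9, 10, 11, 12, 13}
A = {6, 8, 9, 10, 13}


Universal set U = {1, 2, 3, 4, 5, 6, 7, 8, 9, 10, 11, 12, 13}
Set A = {6, 8, 9, 10, 13}
A' = U \ A = elements in U but not in A
Checking each element of U:
1 (not in A, include), 2 (not in A, include), 3 (not in A, include), 4 (not in A, include), 5 (not in A, include), 6 (in A, exclude), 7 (not in A, include), 8 (in A, exclude), 9 (in A, exclude), 10 (in A, exclude), 11 (not in A, include), 12 (not in A, include), 13 (in A, exclude)
A' = {1, 2, 3, 4, 5, 7, 11, 12}

{1, 2, 3, 4, 5, 7, 11, 12}


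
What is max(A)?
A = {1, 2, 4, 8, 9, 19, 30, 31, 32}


Set A = {1, 2, 4, 8, 9, 19, 30, 31, 32}
Elements in ascending order: 1, 2, 4, 8, 9, 19, 30, 31, 32
The largest element is 32.

32


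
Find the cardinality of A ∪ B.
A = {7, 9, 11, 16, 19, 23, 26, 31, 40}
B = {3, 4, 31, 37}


Set A = {7, 9, 11, 16, 19, 23, 26, 31, 40}, |A| = 9
Set B = {3, 4, 31, 37}, |B| = 4
A ∩ B = {31}, |A ∩ B| = 1
|A ∪ B| = |A| + |B| - |A ∩ B| = 9 + 4 - 1 = 12

12


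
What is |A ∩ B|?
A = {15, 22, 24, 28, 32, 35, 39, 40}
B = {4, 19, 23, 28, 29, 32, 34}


Set A = {15, 22, 24, 28, 32, 35, 39, 40}
Set B = {4, 19, 23, 28, 29, 32, 34}
A ∩ B = {28, 32}
|A ∩ B| = 2

2


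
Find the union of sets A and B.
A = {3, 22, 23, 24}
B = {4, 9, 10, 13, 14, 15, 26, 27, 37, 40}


Set A = {3, 22, 23, 24}
Set B = {4, 9, 10, 13, 14, 15, 26, 27, 37, 40}
A ∪ B includes all elements in either set.
Elements from A: {3, 22, 23, 24}
Elements from B not already included: {4, 9, 10, 13, 14, 15, 26, 27, 37, 40}
A ∪ B = {3, 4, 9, 10, 13, 14, 15, 22, 23, 24, 26, 27, 37, 40}

{3, 4, 9, 10, 13, 14, 15, 22, 23, 24, 26, 27, 37, 40}


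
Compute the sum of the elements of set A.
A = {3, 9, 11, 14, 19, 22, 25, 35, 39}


Set A = {3, 9, 11, 14, 19, 22, 25, 35, 39}
Sum = 3 + 9 + 11 + 14 + 19 + 22 + 25 + 35 + 39 = 177

177


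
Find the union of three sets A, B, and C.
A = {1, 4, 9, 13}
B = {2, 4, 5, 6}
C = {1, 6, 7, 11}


Set A = {1, 4, 9, 13}
Set B = {2, 4, 5, 6}
Set C = {1, 6, 7, 11}
First, A ∪ B = {1, 2, 4, 5, 6, 9, 13}
Then, (A ∪ B) ∪ C = {1, 2, 4, 5, 6, 7, 9, 11, 13}

{1, 2, 4, 5, 6, 7, 9, 11, 13}


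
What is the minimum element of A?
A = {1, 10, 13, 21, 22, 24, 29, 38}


Set A = {1, 10, 13, 21, 22, 24, 29, 38}
Elements in ascending order: 1, 10, 13, 21, 22, 24, 29, 38
The smallest element is 1.

1


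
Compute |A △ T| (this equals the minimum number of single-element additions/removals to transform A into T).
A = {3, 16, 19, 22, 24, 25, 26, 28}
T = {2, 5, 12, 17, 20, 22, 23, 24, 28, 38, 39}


Set A = {3, 16, 19, 22, 24, 25, 26, 28}
Set T = {2, 5, 12, 17, 20, 22, 23, 24, 28, 38, 39}
Elements to remove from A (in A, not in T): {3, 16, 19, 25, 26} → 5 removals
Elements to add to A (in T, not in A): {2, 5, 12, 17, 20, 23, 38, 39} → 8 additions
Total edits = 5 + 8 = 13

13


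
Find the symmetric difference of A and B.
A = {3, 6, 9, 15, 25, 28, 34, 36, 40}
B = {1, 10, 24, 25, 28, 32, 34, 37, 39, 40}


Set A = {3, 6, 9, 15, 25, 28, 34, 36, 40}
Set B = {1, 10, 24, 25, 28, 32, 34, 37, 39, 40}
A △ B = (A \ B) ∪ (B \ A)
Elements in A but not B: {3, 6, 9, 15, 36}
Elements in B but not A: {1, 10, 24, 32, 37, 39}
A △ B = {1, 3, 6, 9, 10, 15, 24, 32, 36, 37, 39}

{1, 3, 6, 9, 10, 15, 24, 32, 36, 37, 39}


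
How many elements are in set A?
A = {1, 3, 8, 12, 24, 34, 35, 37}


Set A = {1, 3, 8, 12, 24, 34, 35, 37}
Listing elements: 1, 3, 8, 12, 24, 34, 35, 37
Counting: 8 elements
|A| = 8

8


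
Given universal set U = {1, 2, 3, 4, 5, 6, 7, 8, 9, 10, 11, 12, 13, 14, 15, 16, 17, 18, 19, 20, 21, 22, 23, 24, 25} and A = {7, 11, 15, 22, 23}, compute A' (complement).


Universal set U = {1, 2, 3, 4, 5, 6, 7, 8, 9, 10, 11, 12, 13, 14, 15, 16, 17, 18, 19, 20, 21, 22, 23, 24, 25}
Set A = {7, 11, 15, 22, 23}
A' = U \ A = elements in U but not in A
Checking each element of U:
1 (not in A, include), 2 (not in A, include), 3 (not in A, include), 4 (not in A, include), 5 (not in A, include), 6 (not in A, include), 7 (in A, exclude), 8 (not in A, include), 9 (not in A, include), 10 (not in A, include), 11 (in A, exclude), 12 (not in A, include), 13 (not in A, include), 14 (not in A, include), 15 (in A, exclude), 16 (not in A, include), 17 (not in A, include), 18 (not in A, include), 19 (not in A, include), 20 (not in A, include), 21 (not in A, include), 22 (in A, exclude), 23 (in A, exclude), 24 (not in A, include), 25 (not in A, include)
A' = {1, 2, 3, 4, 5, 6, 8, 9, 10, 12, 13, 14, 16, 17, 18, 19, 20, 21, 24, 25}

{1, 2, 3, 4, 5, 6, 8, 9, 10, 12, 13, 14, 16, 17, 18, 19, 20, 21, 24, 25}


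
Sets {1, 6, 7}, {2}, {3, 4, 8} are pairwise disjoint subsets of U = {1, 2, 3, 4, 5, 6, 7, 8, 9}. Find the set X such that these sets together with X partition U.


U = {1, 2, 3, 4, 5, 6, 7, 8, 9}
Shown blocks: {1, 6, 7}, {2}, {3, 4, 8}
A partition's blocks are pairwise disjoint and cover U, so the missing block = U \ (union of shown blocks).
Union of shown blocks: {1, 2, 3, 4, 6, 7, 8}
Missing block = U \ (union) = {5, 9}

{5, 9}


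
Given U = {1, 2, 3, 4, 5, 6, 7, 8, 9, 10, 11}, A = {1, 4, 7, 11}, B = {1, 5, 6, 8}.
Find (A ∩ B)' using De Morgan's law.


U = {1, 2, 3, 4, 5, 6, 7, 8, 9, 10, 11}
A = {1, 4, 7, 11}, B = {1, 5, 6, 8}
A ∩ B = {1}
(A ∩ B)' = U \ (A ∩ B) = {2, 3, 4, 5, 6, 7, 8, 9, 10, 11}
Verification via A' ∪ B': A' = {2, 3, 5, 6, 8, 9, 10}, B' = {2, 3, 4, 7, 9, 10, 11}
A' ∪ B' = {2, 3, 4, 5, 6, 7, 8, 9, 10, 11} ✓

{2, 3, 4, 5, 6, 7, 8, 9, 10, 11}


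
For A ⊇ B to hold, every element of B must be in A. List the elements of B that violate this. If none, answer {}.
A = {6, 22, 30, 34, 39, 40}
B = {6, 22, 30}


Set A = {6, 22, 30, 34, 39, 40}
Set B = {6, 22, 30}
Check each element of B against A:
6 ∈ A, 22 ∈ A, 30 ∈ A
Elements of B not in A: {}

{}


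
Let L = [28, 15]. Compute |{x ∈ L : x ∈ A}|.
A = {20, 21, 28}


Set A = {20, 21, 28}
Candidates: [28, 15]
Check each candidate:
28 ∈ A, 15 ∉ A
Count of candidates in A: 1

1


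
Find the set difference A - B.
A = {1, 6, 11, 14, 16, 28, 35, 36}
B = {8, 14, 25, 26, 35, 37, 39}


Set A = {1, 6, 11, 14, 16, 28, 35, 36}
Set B = {8, 14, 25, 26, 35, 37, 39}
A \ B includes elements in A that are not in B.
Check each element of A:
1 (not in B, keep), 6 (not in B, keep), 11 (not in B, keep), 14 (in B, remove), 16 (not in B, keep), 28 (not in B, keep), 35 (in B, remove), 36 (not in B, keep)
A \ B = {1, 6, 11, 16, 28, 36}

{1, 6, 11, 16, 28, 36}


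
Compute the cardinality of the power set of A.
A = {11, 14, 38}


Set A = {11, 14, 38}
|A| = 3
The power set P(A) contains all subsets of A.
|P(A)| = 2^|A| = 2^3 = 8

8


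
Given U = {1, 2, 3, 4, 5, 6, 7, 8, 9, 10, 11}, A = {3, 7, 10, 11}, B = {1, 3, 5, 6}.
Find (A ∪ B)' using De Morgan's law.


U = {1, 2, 3, 4, 5, 6, 7, 8, 9, 10, 11}
A = {3, 7, 10, 11}, B = {1, 3, 5, 6}
A ∪ B = {1, 3, 5, 6, 7, 10, 11}
(A ∪ B)' = U \ (A ∪ B) = {2, 4, 8, 9}
Verification via A' ∩ B': A' = {1, 2, 4, 5, 6, 8, 9}, B' = {2, 4, 7, 8, 9, 10, 11}
A' ∩ B' = {2, 4, 8, 9} ✓

{2, 4, 8, 9}


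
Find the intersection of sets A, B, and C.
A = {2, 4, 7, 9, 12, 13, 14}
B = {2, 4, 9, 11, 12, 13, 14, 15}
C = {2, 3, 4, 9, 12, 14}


Set A = {2, 4, 7, 9, 12, 13, 14}
Set B = {2, 4, 9, 11, 12, 13, 14, 15}
Set C = {2, 3, 4, 9, 12, 14}
First, A ∩ B = {2, 4, 9, 12, 13, 14}
Then, (A ∩ B) ∩ C = {2, 4, 9, 12, 14}

{2, 4, 9, 12, 14}


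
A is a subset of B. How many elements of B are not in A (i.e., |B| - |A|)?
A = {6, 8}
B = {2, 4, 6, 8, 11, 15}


Set A = {6, 8}, |A| = 2
Set B = {2, 4, 6, 8, 11, 15}, |B| = 6
Since A ⊆ B: B \ A = {2, 4, 11, 15}
|B| - |A| = 6 - 2 = 4

4


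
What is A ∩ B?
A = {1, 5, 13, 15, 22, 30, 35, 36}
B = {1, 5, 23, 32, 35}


Set A = {1, 5, 13, 15, 22, 30, 35, 36}
Set B = {1, 5, 23, 32, 35}
A ∩ B includes only elements in both sets.
Check each element of A against B:
1 ✓, 5 ✓, 13 ✗, 15 ✗, 22 ✗, 30 ✗, 35 ✓, 36 ✗
A ∩ B = {1, 5, 35}

{1, 5, 35}


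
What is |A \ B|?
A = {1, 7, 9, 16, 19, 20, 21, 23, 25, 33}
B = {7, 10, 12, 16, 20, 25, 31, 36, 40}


Set A = {1, 7, 9, 16, 19, 20, 21, 23, 25, 33}
Set B = {7, 10, 12, 16, 20, 25, 31, 36, 40}
A \ B = {1, 9, 19, 21, 23, 33}
|A \ B| = 6

6


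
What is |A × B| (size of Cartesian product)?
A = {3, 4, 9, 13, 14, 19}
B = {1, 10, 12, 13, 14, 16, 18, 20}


Set A = {3, 4, 9, 13, 14, 19} has 6 elements.
Set B = {1, 10, 12, 13, 14, 16, 18, 20} has 8 elements.
|A × B| = |A| × |B| = 6 × 8 = 48

48


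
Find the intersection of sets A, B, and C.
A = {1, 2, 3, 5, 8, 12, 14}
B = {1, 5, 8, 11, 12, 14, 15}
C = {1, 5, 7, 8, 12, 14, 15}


Set A = {1, 2, 3, 5, 8, 12, 14}
Set B = {1, 5, 8, 11, 12, 14, 15}
Set C = {1, 5, 7, 8, 12, 14, 15}
First, A ∩ B = {1, 5, 8, 12, 14}
Then, (A ∩ B) ∩ C = {1, 5, 8, 12, 14}

{1, 5, 8, 12, 14}


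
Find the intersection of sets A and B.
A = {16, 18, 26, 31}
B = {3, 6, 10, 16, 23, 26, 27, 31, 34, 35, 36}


Set A = {16, 18, 26, 31}
Set B = {3, 6, 10, 16, 23, 26, 27, 31, 34, 35, 36}
A ∩ B includes only elements in both sets.
Check each element of A against B:
16 ✓, 18 ✗, 26 ✓, 31 ✓
A ∩ B = {16, 26, 31}

{16, 26, 31}


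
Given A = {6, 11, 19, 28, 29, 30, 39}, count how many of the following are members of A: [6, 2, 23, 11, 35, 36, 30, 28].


Set A = {6, 11, 19, 28, 29, 30, 39}
Candidates: [6, 2, 23, 11, 35, 36, 30, 28]
Check each candidate:
6 ∈ A, 2 ∉ A, 23 ∉ A, 11 ∈ A, 35 ∉ A, 36 ∉ A, 30 ∈ A, 28 ∈ A
Count of candidates in A: 4

4


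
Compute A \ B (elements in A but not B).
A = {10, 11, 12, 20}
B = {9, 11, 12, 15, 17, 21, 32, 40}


Set A = {10, 11, 12, 20}
Set B = {9, 11, 12, 15, 17, 21, 32, 40}
A \ B includes elements in A that are not in B.
Check each element of A:
10 (not in B, keep), 11 (in B, remove), 12 (in B, remove), 20 (not in B, keep)
A \ B = {10, 20}

{10, 20}


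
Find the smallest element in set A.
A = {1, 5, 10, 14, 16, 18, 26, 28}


Set A = {1, 5, 10, 14, 16, 18, 26, 28}
Elements in ascending order: 1, 5, 10, 14, 16, 18, 26, 28
The smallest element is 1.

1


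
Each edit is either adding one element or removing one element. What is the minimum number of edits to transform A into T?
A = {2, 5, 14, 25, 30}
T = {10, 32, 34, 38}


Set A = {2, 5, 14, 25, 30}
Set T = {10, 32, 34, 38}
Elements to remove from A (in A, not in T): {2, 5, 14, 25, 30} → 5 removals
Elements to add to A (in T, not in A): {10, 32, 34, 38} → 4 additions
Total edits = 5 + 4 = 9

9


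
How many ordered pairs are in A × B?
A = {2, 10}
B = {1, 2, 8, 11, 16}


Set A = {2, 10} has 2 elements.
Set B = {1, 2, 8, 11, 16} has 5 elements.
|A × B| = |A| × |B| = 2 × 5 = 10

10


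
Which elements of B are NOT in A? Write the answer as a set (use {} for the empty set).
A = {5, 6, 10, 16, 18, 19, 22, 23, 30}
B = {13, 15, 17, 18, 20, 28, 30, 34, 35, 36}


Set A = {5, 6, 10, 16, 18, 19, 22, 23, 30}
Set B = {13, 15, 17, 18, 20, 28, 30, 34, 35, 36}
Check each element of B against A:
13 ∉ A (include), 15 ∉ A (include), 17 ∉ A (include), 18 ∈ A, 20 ∉ A (include), 28 ∉ A (include), 30 ∈ A, 34 ∉ A (include), 35 ∉ A (include), 36 ∉ A (include)
Elements of B not in A: {13, 15, 17, 20, 28, 34, 35, 36}

{13, 15, 17, 20, 28, 34, 35, 36}


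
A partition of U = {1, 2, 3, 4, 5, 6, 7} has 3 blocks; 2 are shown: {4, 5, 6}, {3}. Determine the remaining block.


U = {1, 2, 3, 4, 5, 6, 7}
Shown blocks: {4, 5, 6}, {3}
A partition's blocks are pairwise disjoint and cover U, so the missing block = U \ (union of shown blocks).
Union of shown blocks: {3, 4, 5, 6}
Missing block = U \ (union) = {1, 2, 7}

{1, 2, 7}


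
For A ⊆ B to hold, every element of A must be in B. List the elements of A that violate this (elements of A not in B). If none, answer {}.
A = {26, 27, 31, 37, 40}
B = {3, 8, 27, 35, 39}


Set A = {26, 27, 31, 37, 40}
Set B = {3, 8, 27, 35, 39}
Check each element of A against B:
26 ∉ B (include), 27 ∈ B, 31 ∉ B (include), 37 ∉ B (include), 40 ∉ B (include)
Elements of A not in B: {26, 31, 37, 40}

{26, 31, 37, 40}


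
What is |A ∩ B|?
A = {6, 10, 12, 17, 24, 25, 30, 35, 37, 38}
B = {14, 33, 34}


Set A = {6, 10, 12, 17, 24, 25, 30, 35, 37, 38}
Set B = {14, 33, 34}
A ∩ B = {}
|A ∩ B| = 0

0


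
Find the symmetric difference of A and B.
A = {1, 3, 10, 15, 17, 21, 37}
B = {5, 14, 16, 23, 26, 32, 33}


Set A = {1, 3, 10, 15, 17, 21, 37}
Set B = {5, 14, 16, 23, 26, 32, 33}
A △ B = (A \ B) ∪ (B \ A)
Elements in A but not B: {1, 3, 10, 15, 17, 21, 37}
Elements in B but not A: {5, 14, 16, 23, 26, 32, 33}
A △ B = {1, 3, 5, 10, 14, 15, 16, 17, 21, 23, 26, 32, 33, 37}

{1, 3, 5, 10, 14, 15, 16, 17, 21, 23, 26, 32, 33, 37}


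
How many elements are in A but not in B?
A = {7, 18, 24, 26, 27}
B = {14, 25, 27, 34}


Set A = {7, 18, 24, 26, 27}
Set B = {14, 25, 27, 34}
A \ B = {7, 18, 24, 26}
|A \ B| = 4

4


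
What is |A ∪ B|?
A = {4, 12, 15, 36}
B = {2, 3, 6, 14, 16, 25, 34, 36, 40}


Set A = {4, 12, 15, 36}, |A| = 4
Set B = {2, 3, 6, 14, 16, 25, 34, 36, 40}, |B| = 9
A ∩ B = {36}, |A ∩ B| = 1
|A ∪ B| = |A| + |B| - |A ∩ B| = 4 + 9 - 1 = 12

12


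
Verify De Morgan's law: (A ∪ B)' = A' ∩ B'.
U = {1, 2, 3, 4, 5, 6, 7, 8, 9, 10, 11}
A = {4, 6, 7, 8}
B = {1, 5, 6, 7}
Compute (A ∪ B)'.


U = {1, 2, 3, 4, 5, 6, 7, 8, 9, 10, 11}
A = {4, 6, 7, 8}, B = {1, 5, 6, 7}
A ∪ B = {1, 4, 5, 6, 7, 8}
(A ∪ B)' = U \ (A ∪ B) = {2, 3, 9, 10, 11}
Verification via A' ∩ B': A' = {1, 2, 3, 5, 9, 10, 11}, B' = {2, 3, 4, 8, 9, 10, 11}
A' ∩ B' = {2, 3, 9, 10, 11} ✓

{2, 3, 9, 10, 11}


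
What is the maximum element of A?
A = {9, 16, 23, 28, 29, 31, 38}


Set A = {9, 16, 23, 28, 29, 31, 38}
Elements in ascending order: 9, 16, 23, 28, 29, 31, 38
The largest element is 38.

38


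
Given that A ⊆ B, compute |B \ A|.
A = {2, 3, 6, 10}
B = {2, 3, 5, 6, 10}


Set A = {2, 3, 6, 10}, |A| = 4
Set B = {2, 3, 5, 6, 10}, |B| = 5
Since A ⊆ B: B \ A = {5}
|B| - |A| = 5 - 4 = 1

1


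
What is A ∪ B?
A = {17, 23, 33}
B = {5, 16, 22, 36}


Set A = {17, 23, 33}
Set B = {5, 16, 22, 36}
A ∪ B includes all elements in either set.
Elements from A: {17, 23, 33}
Elements from B not already included: {5, 16, 22, 36}
A ∪ B = {5, 16, 17, 22, 23, 33, 36}

{5, 16, 17, 22, 23, 33, 36}


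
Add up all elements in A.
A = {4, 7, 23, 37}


Set A = {4, 7, 23, 37}
Sum = 4 + 7 + 23 + 37 = 71

71


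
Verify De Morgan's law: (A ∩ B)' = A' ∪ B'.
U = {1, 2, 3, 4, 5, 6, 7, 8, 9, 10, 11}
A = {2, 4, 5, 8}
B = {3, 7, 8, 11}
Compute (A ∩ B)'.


U = {1, 2, 3, 4, 5, 6, 7, 8, 9, 10, 11}
A = {2, 4, 5, 8}, B = {3, 7, 8, 11}
A ∩ B = {8}
(A ∩ B)' = U \ (A ∩ B) = {1, 2, 3, 4, 5, 6, 7, 9, 10, 11}
Verification via A' ∪ B': A' = {1, 3, 6, 7, 9, 10, 11}, B' = {1, 2, 4, 5, 6, 9, 10}
A' ∪ B' = {1, 2, 3, 4, 5, 6, 7, 9, 10, 11} ✓

{1, 2, 3, 4, 5, 6, 7, 9, 10, 11}


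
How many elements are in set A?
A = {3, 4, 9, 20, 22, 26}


Set A = {3, 4, 9, 20, 22, 26}
Listing elements: 3, 4, 9, 20, 22, 26
Counting: 6 elements
|A| = 6

6


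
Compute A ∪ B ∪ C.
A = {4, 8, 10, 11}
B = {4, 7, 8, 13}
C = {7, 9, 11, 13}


Set A = {4, 8, 10, 11}
Set B = {4, 7, 8, 13}
Set C = {7, 9, 11, 13}
First, A ∪ B = {4, 7, 8, 10, 11, 13}
Then, (A ∪ B) ∪ C = {4, 7, 8, 9, 10, 11, 13}

{4, 7, 8, 9, 10, 11, 13}


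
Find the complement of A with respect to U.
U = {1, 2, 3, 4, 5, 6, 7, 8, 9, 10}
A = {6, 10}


Universal set U = {1, 2, 3, 4, 5, 6, 7, 8, 9, 10}
Set A = {6, 10}
A' = U \ A = elements in U but not in A
Checking each element of U:
1 (not in A, include), 2 (not in A, include), 3 (not in A, include), 4 (not in A, include), 5 (not in A, include), 6 (in A, exclude), 7 (not in A, include), 8 (not in A, include), 9 (not in A, include), 10 (in A, exclude)
A' = {1, 2, 3, 4, 5, 7, 8, 9}

{1, 2, 3, 4, 5, 7, 8, 9}


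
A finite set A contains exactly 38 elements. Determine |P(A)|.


The set has 38 elements.
The power set contains all possible subsets.
|P(A)| = 2^|A| = 2^38 = 274877906944

274877906944


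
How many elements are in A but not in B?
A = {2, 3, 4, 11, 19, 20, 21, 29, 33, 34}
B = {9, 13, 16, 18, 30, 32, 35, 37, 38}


Set A = {2, 3, 4, 11, 19, 20, 21, 29, 33, 34}
Set B = {9, 13, 16, 18, 30, 32, 35, 37, 38}
A \ B = {2, 3, 4, 11, 19, 20, 21, 29, 33, 34}
|A \ B| = 10

10


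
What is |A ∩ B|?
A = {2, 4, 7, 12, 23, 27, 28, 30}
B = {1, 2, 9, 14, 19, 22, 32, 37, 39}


Set A = {2, 4, 7, 12, 23, 27, 28, 30}
Set B = {1, 2, 9, 14, 19, 22, 32, 37, 39}
A ∩ B = {2}
|A ∩ B| = 1

1


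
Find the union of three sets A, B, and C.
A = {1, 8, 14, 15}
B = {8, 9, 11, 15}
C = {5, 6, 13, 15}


Set A = {1, 8, 14, 15}
Set B = {8, 9, 11, 15}
Set C = {5, 6, 13, 15}
First, A ∪ B = {1, 8, 9, 11, 14, 15}
Then, (A ∪ B) ∪ C = {1, 5, 6, 8, 9, 11, 13, 14, 15}

{1, 5, 6, 8, 9, 11, 13, 14, 15}


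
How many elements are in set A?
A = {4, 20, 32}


Set A = {4, 20, 32}
Listing elements: 4, 20, 32
Counting: 3 elements
|A| = 3

3


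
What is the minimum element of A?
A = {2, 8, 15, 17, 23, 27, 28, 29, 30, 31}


Set A = {2, 8, 15, 17, 23, 27, 28, 29, 30, 31}
Elements in ascending order: 2, 8, 15, 17, 23, 27, 28, 29, 30, 31
The smallest element is 2.

2


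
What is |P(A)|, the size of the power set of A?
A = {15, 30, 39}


Set A = {15, 30, 39}
|A| = 3
The power set P(A) contains all subsets of A.
|P(A)| = 2^|A| = 2^3 = 8

8


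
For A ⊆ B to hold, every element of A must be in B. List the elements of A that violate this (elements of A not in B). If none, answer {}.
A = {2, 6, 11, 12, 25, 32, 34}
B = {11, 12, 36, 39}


Set A = {2, 6, 11, 12, 25, 32, 34}
Set B = {11, 12, 36, 39}
Check each element of A against B:
2 ∉ B (include), 6 ∉ B (include), 11 ∈ B, 12 ∈ B, 25 ∉ B (include), 32 ∉ B (include), 34 ∉ B (include)
Elements of A not in B: {2, 6, 25, 32, 34}

{2, 6, 25, 32, 34}


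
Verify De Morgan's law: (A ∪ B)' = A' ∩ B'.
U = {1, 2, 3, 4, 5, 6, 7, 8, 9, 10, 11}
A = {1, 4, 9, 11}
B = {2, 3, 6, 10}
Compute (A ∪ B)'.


U = {1, 2, 3, 4, 5, 6, 7, 8, 9, 10, 11}
A = {1, 4, 9, 11}, B = {2, 3, 6, 10}
A ∪ B = {1, 2, 3, 4, 6, 9, 10, 11}
(A ∪ B)' = U \ (A ∪ B) = {5, 7, 8}
Verification via A' ∩ B': A' = {2, 3, 5, 6, 7, 8, 10}, B' = {1, 4, 5, 7, 8, 9, 11}
A' ∩ B' = {5, 7, 8} ✓

{5, 7, 8}


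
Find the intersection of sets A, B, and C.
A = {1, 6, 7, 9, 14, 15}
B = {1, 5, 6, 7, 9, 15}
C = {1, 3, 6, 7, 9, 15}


Set A = {1, 6, 7, 9, 14, 15}
Set B = {1, 5, 6, 7, 9, 15}
Set C = {1, 3, 6, 7, 9, 15}
First, A ∩ B = {1, 6, 7, 9, 15}
Then, (A ∩ B) ∩ C = {1, 6, 7, 9, 15}

{1, 6, 7, 9, 15}


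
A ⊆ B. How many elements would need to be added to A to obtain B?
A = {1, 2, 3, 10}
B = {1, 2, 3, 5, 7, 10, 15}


Set A = {1, 2, 3, 10}, |A| = 4
Set B = {1, 2, 3, 5, 7, 10, 15}, |B| = 7
Since A ⊆ B: B \ A = {5, 7, 15}
|B| - |A| = 7 - 4 = 3

3


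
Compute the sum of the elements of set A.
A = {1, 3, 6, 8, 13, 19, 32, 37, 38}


Set A = {1, 3, 6, 8, 13, 19, 32, 37, 38}
Sum = 1 + 3 + 6 + 8 + 13 + 19 + 32 + 37 + 38 = 157

157


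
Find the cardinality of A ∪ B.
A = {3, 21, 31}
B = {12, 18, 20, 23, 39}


Set A = {3, 21, 31}, |A| = 3
Set B = {12, 18, 20, 23, 39}, |B| = 5
A ∩ B = {}, |A ∩ B| = 0
|A ∪ B| = |A| + |B| - |A ∩ B| = 3 + 5 - 0 = 8

8


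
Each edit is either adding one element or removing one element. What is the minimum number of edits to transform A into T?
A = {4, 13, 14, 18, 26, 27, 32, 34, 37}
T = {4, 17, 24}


Set A = {4, 13, 14, 18, 26, 27, 32, 34, 37}
Set T = {4, 17, 24}
Elements to remove from A (in A, not in T): {13, 14, 18, 26, 27, 32, 34, 37} → 8 removals
Elements to add to A (in T, not in A): {17, 24} → 2 additions
Total edits = 8 + 2 = 10

10


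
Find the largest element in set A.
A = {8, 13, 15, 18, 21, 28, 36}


Set A = {8, 13, 15, 18, 21, 28, 36}
Elements in ascending order: 8, 13, 15, 18, 21, 28, 36
The largest element is 36.

36


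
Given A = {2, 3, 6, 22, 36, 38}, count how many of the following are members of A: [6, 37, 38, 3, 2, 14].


Set A = {2, 3, 6, 22, 36, 38}
Candidates: [6, 37, 38, 3, 2, 14]
Check each candidate:
6 ∈ A, 37 ∉ A, 38 ∈ A, 3 ∈ A, 2 ∈ A, 14 ∉ A
Count of candidates in A: 4

4


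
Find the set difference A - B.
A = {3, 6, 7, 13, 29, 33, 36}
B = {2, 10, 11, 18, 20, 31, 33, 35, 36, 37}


Set A = {3, 6, 7, 13, 29, 33, 36}
Set B = {2, 10, 11, 18, 20, 31, 33, 35, 36, 37}
A \ B includes elements in A that are not in B.
Check each element of A:
3 (not in B, keep), 6 (not in B, keep), 7 (not in B, keep), 13 (not in B, keep), 29 (not in B, keep), 33 (in B, remove), 36 (in B, remove)
A \ B = {3, 6, 7, 13, 29}

{3, 6, 7, 13, 29}


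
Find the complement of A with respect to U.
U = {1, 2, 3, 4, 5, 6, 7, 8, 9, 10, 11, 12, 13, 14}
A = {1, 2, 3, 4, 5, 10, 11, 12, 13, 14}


Universal set U = {1, 2, 3, 4, 5, 6, 7, 8, 9, 10, 11, 12, 13, 14}
Set A = {1, 2, 3, 4, 5, 10, 11, 12, 13, 14}
A' = U \ A = elements in U but not in A
Checking each element of U:
1 (in A, exclude), 2 (in A, exclude), 3 (in A, exclude), 4 (in A, exclude), 5 (in A, exclude), 6 (not in A, include), 7 (not in A, include), 8 (not in A, include), 9 (not in A, include), 10 (in A, exclude), 11 (in A, exclude), 12 (in A, exclude), 13 (in A, exclude), 14 (in A, exclude)
A' = {6, 7, 8, 9}

{6, 7, 8, 9}


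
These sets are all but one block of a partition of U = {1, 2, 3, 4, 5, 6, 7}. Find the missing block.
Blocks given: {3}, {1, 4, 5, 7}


U = {1, 2, 3, 4, 5, 6, 7}
Shown blocks: {3}, {1, 4, 5, 7}
A partition's blocks are pairwise disjoint and cover U, so the missing block = U \ (union of shown blocks).
Union of shown blocks: {1, 3, 4, 5, 7}
Missing block = U \ (union) = {2, 6}

{2, 6}
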